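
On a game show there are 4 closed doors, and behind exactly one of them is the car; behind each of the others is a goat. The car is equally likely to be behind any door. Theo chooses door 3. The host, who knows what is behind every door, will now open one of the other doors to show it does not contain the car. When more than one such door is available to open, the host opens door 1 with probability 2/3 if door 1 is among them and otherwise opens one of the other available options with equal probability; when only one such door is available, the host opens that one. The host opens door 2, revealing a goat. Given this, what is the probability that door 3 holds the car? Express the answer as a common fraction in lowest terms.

Consider each possible location of the car in turn.
If it is behind door 1 (prior 1/4): door 1 holds the prize so is unavailable; the host chooses uniformly among the 2 others, probability 1/2; weight (1/4)·(1/2) = 1/8.
If it is behind door 2 (prior 1/4): the host opened door 2, so this case is ruled out; weight (1/4)·0 = 0.
If it is behind door 3 (prior 1/4): door 1 is available but not opened; door 2 gets probability (1 − 2/3)/2 = 1/6; weight (1/4)·(1/6) = 1/24.
If it is behind door 4 (prior 1/4): door 1 is available but not opened, probability 1/3; weight (1/4)·(1/3) = 1/12.
The weights sum to 1/4.
So P(the car behind door 3 | the host opened door 2) = (1/24) / (1/4) = 1/6.

1/6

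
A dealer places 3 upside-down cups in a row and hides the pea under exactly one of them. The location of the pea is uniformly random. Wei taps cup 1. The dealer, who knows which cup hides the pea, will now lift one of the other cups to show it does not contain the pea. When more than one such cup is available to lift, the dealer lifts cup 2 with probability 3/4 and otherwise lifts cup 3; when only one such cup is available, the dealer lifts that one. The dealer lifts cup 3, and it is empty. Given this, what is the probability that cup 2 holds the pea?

4/5

Apply Bayes' rule, conditioning on where the pea actually is.
If it is under cup 1 (prior 1/3): cup 2 is available but not opened, probability 1/4; weight (1/3)·(1/4) = 1/12.
If it is under cup 2 (prior 1/3): only cup 3 is available, probability 1; weight (1/3)·1 = 1/3.
If it is under cup 3 (prior 1/3): the dealer opened cup 3, so this case is ruled out; weight (1/3)·0 = 0.
The weights sum to 5/12.
So P(the pea under cup 2 | the dealer opened cup 3) = (1/3) / (5/12) = 4/5.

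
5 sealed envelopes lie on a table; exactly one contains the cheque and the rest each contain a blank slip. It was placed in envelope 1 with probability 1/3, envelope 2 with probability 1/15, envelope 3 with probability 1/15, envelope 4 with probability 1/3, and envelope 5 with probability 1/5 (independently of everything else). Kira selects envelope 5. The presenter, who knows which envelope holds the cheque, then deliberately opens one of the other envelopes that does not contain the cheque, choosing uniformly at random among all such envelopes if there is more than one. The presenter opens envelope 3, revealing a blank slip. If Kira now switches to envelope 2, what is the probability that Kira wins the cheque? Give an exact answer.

4/53

Condition on the true location of the cheque.
If it is in either of envelopes 1 and 4 (prior 1/3 each): the presenter has 3 equally likely choices, so probability 1/3; weight (1/3)·(1/3) = 1/9 each.
If it is in envelope 2 (prior 1/15): the presenter has 3 equally likely choices, so probability 1/3; weight (1/15)·(1/3) = 1/45.
If it is in envelope 3 (prior 1/15): the presenter opened envelope 3, so this case is ruled out; weight (1/15)·0 = 0.
If it is in envelope 5 (prior 1/5): the presenter has 4 equally likely choices, so probability 1/4; weight (1/5)·(1/4) = 1/20.
The weights sum to 53/180.
So P(the cheque in envelope 2 | the presenter opened envelope 3) = (1/45) / (53/180) = 4/53.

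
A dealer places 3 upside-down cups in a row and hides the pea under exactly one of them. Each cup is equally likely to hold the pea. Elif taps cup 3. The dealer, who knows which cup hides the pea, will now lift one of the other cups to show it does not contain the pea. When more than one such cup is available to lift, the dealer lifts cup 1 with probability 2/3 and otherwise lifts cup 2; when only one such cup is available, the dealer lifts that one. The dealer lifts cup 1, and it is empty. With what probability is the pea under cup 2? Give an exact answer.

Consider each possible location of the pea in turn.
If it is under cup 1 (prior 1/3): the dealer opened cup 1, so this case is ruled out; weight (1/3)·0 = 0.
If it is under cup 2 (prior 1/3): only cup 1 is available, probability 1; weight (1/3)·1 = 1/3.
If it is under cup 3 (prior 1/3): cup 1 is available, opened with probability 2/3; weight (1/3)·(2/3) = 2/9.
The weights sum to 5/9.
So P(the pea under cup 2 | the dealer opened cup 1) = (1/3) / (5/9) = 3/5.

3/5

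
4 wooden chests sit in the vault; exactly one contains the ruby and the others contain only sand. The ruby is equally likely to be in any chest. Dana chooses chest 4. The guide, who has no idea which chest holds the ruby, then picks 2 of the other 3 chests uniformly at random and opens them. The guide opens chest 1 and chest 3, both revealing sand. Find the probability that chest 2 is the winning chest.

1/2

Condition on the true location of the ruby.
If it is in either of chests 1 and 3 (prior 1/4 each): that chest was opened and seen not to hold the prize — ruled out; weight (1/4)·0 = 0 each.
If it is in either of chests 2 and 4 (prior 1/4 each): the guide picks exactly this set with probability 1/3 regardless, and none is the prize; weight (1/4)·(1/3) = 1/12 each.
The weights sum to 1/6.
So P(the ruby in chest 2 | the guide opened chest 1 and chest 3) = (1/12) / (1/6) = 1/2.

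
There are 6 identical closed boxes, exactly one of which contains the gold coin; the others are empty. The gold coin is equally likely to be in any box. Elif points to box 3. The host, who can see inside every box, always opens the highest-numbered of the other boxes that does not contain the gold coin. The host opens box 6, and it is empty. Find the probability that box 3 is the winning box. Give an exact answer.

1/5

Apply Bayes' rule, conditioning on where the gold coin actually is.
If it is in any of boxes 1, 2, 3, 4, and 5 (prior 1/6 each): box 6 is the highest-numbered option available, probability 1; weight (1/6)·1 = 1/6 each.
If it is in box 6 (prior 1/6): the host opened box 6, so this case is ruled out; weight (1/6)·0 = 0.
The weights sum to 5/6.
So P(the gold coin in box 3 | the host opened box 6) = (1/6) / (5/6) = 1/5.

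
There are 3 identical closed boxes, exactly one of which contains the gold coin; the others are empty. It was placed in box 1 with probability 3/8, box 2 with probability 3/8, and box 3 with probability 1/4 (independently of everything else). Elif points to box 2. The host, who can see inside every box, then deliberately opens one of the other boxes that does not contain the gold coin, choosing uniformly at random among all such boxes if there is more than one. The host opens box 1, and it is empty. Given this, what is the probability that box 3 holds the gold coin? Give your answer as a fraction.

Consider each possible location of the gold coin in turn.
If it is in box 1 (prior 3/8): the host opened box 1, so this case is ruled out; weight (3/8)·0 = 0.
If it is in box 2 (prior 3/8): the host has 2 equally likely choices, so probability 1/2; weight (3/8)·(1/2) = 3/16.
If it is in box 3 (prior 1/4): the host has no choice, probability 1; weight (1/4)·1 = 1/4.
The weights sum to 7/16.
So P(the gold coin in box 3 | the host opened box 1) = (1/4) / (7/16) = 4/7.

4/7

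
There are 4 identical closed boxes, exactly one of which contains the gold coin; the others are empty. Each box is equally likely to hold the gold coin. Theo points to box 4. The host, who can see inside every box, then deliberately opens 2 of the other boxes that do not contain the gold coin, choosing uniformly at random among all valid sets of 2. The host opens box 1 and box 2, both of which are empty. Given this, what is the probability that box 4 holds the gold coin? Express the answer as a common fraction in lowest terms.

1/4

Condition on the true location of the gold coin.
If it is in either of boxes 1 and 2 (prior 1/4 each): that box was opened and seen not to hold the prize — ruled out; weight (1/4)·0 = 0 each.
If it is in box 3 (prior 1/4): the host has no choice, probability 1; weight (1/4)·1 = 1/4.
If it is in box 4 (prior 1/4): the host has 3 equally likely choices, so probability 1/3; weight (1/4)·(1/3) = 1/12.
The weights sum to 1/3.
So P(the gold coin in box 4 | the host opened box 1 and box 2) = (1/12) / (1/3) = 1/4.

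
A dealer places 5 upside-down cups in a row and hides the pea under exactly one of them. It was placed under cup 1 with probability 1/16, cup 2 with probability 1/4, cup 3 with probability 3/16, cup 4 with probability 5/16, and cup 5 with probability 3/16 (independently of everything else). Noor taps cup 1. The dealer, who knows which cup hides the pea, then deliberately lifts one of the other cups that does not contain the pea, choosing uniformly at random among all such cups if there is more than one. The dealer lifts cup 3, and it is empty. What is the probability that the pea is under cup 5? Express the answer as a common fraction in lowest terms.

Consider each possible location of the pea in turn.
If it is under cup 1 (prior 1/16): the dealer has 4 equally likely choices, so probability 1/4; weight (1/16)·(1/4) = 1/64.
If it is under cup 2 (prior 1/4): the dealer has 3 equally likely choices, so probability 1/3; weight (1/4)·(1/3) = 1/12.
If it is under cup 3 (prior 3/16): the dealer opened cup 3, so this case is ruled out; weight (3/16)·0 = 0.
If it is under cup 4 (prior 5/16): the dealer has 3 equally likely choices, so probability 1/3; weight (5/16)·(1/3) = 5/48.
If it is under cup 5 (prior 3/16): the dealer has 3 equally likely choices, so probability 1/3; weight (3/16)·(1/3) = 1/16.
The weights sum to 17/64.
So P(the pea under cup 5 | the dealer opened cup 3) = (1/16) / (17/64) = 4/17.

4/17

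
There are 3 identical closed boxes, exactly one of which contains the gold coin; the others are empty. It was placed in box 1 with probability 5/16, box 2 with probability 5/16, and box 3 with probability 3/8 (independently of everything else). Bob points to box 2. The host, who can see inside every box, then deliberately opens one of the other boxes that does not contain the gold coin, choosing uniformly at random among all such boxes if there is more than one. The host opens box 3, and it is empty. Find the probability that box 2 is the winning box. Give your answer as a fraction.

Apply Bayes' rule, conditioning on where the gold coin actually is.
If it is in box 1 (prior 5/16): the host has no choice, probability 1; weight (5/16)·1 = 5/16.
If it is in box 2 (prior 5/16): the host has 2 equally likely choices, so probability 1/2; weight (5/16)·(1/2) = 5/32.
If it is in box 3 (prior 3/8): the host opened box 3, so this case is ruled out; weight (3/8)·0 = 0.
The weights sum to 15/32.
So P(the gold coin in box 2 | the host opened box 3) = (5/32) / (15/32) = 1/3.

1/3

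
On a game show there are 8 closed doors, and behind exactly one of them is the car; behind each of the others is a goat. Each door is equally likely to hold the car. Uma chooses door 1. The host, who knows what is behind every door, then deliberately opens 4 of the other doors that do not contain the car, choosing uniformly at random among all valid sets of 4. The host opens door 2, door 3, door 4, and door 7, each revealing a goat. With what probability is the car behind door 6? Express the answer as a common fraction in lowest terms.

7/24

Apply Bayes' rule, conditioning on where the car actually is.
If it is behind door 1 (prior 1/8): the host has 35 equally likely choices, so probability 1/35; weight (1/8)·(1/35) = 1/280.
If it is behind any of doors 2, 3, 4, and 7 (prior 1/8 each): that door was opened and seen not to hold the prize — ruled out; weight (1/8)·0 = 0 each.
If it is behind any of doors 5, 6, and 8 (prior 1/8 each): the host has 15 equally likely choices, so probability 1/15; weight (1/8)·(1/15) = 1/120 each.
The weights sum to 1/35.
So P(the car behind door 6 | the host opened door 2, door 3, door 4, and door 7) = (1/120) / (1/35) = 7/24.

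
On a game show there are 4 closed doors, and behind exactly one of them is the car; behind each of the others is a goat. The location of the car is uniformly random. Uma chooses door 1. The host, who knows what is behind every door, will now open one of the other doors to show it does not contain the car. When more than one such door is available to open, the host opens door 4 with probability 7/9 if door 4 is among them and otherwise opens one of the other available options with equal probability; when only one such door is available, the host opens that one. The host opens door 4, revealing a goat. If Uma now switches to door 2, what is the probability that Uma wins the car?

1/3

Condition on the true location of the car.
If it is behind any of doors 1, 2, and 3 (prior 1/4 each): door 4 is available, opened with probability 7/9; weight (1/4)·(7/9) = 7/36 each.
If it is behind door 4 (prior 1/4): the host opened door 4, so this case is ruled out; weight (1/4)·0 = 0.
The weights sum to 7/12.
So P(the car behind door 2 | the host opened door 4) = (7/36) / (7/12) = 1/3.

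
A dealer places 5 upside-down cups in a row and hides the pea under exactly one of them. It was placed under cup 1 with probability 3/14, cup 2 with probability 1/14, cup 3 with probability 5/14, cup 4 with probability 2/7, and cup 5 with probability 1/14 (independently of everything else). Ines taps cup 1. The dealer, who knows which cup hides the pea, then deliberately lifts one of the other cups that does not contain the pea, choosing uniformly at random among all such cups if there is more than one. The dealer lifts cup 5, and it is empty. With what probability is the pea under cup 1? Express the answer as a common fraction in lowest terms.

9/49

Condition on the true location of the pea.
If it is under cup 1 (prior 3/14): the dealer has 4 equally likely choices, so probability 1/4; weight (3/14)·(1/4) = 3/56.
If it is under cup 2 (prior 1/14): the dealer has 3 equally likely choices, so probability 1/3; weight (1/14)·(1/3) = 1/42.
If it is under cup 3 (prior 5/14): the dealer has 3 equally likely choices, so probability 1/3; weight (5/14)·(1/3) = 5/42.
If it is under cup 4 (prior 2/7): the dealer has 3 equally likely choices, so probability 1/3; weight (2/7)·(1/3) = 2/21.
If it is under cup 5 (prior 1/14): the dealer opened cup 5, so this case is ruled out; weight (1/14)·0 = 0.
The weights sum to 7/24.
So P(the pea under cup 1 | the dealer opened cup 5) = (3/56) / (7/24) = 9/49.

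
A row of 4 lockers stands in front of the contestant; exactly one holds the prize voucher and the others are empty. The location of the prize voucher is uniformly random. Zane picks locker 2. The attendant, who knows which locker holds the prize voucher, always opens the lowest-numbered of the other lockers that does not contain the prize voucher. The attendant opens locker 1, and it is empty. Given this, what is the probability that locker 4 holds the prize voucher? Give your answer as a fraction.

Condition on the true location of the prize voucher.
If it is in locker 1 (prior 1/4): the attendant opened locker 1, so this case is ruled out; weight (1/4)·0 = 0.
If it is in any of lockers 2, 3, and 4 (prior 1/4 each): locker 1 is the lowest-numbered option available, probability 1; weight (1/4)·1 = 1/4 each.
The weights sum to 3/4.
So P(the prize voucher in locker 4 | the attendant opened locker 1) = (1/4) / (3/4) = 1/3.

1/3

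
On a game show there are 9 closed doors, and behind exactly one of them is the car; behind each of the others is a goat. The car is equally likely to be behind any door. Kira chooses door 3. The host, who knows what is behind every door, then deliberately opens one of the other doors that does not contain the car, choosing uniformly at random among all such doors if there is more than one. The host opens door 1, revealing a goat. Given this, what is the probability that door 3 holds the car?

Condition on the true location of the car.
If it is behind door 1 (prior 1/9): the host opened door 1, so this case is ruled out; weight (1/9)·0 = 0.
If it is behind any of doors 2, 4, 5, 6, 7, 8, and 9 (prior 1/9 each): the host has 7 equally likely choices, so probability 1/7; weight (1/9)·(1/7) = 1/63 each.
If it is behind door 3 (prior 1/9): the host has 8 equally likely choices, so probability 1/8; weight (1/9)·(1/8) = 1/72.
The weights sum to 1/8.
So P(the car behind door 3 | the host opened door 1) = (1/72) / (1/8) = 1/9.

1/9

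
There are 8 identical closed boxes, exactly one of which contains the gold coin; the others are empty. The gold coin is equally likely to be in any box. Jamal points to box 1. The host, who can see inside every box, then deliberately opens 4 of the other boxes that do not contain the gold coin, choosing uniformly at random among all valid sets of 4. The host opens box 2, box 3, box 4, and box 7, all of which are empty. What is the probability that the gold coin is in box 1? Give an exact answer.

1/8

Apply Bayes' rule, conditioning on where the gold coin actually is.
If it is in box 1 (prior 1/8): the host has 35 equally likely choices, so probability 1/35; weight (1/8)·(1/35) = 1/280.
If it is in any of boxes 2, 3, 4, and 7 (prior 1/8 each): that box was opened and seen not to hold the prize — ruled out; weight (1/8)·0 = 0 each.
If it is in any of boxes 5, 6, and 8 (prior 1/8 each): the host has 15 equally likely choices, so probability 1/15; weight (1/8)·(1/15) = 1/120 each.
The weights sum to 1/35.
So P(the gold coin in box 1 | the host opened box 2, box 3, box 4, and box 7) = (1/280) / (1/35) = 1/8.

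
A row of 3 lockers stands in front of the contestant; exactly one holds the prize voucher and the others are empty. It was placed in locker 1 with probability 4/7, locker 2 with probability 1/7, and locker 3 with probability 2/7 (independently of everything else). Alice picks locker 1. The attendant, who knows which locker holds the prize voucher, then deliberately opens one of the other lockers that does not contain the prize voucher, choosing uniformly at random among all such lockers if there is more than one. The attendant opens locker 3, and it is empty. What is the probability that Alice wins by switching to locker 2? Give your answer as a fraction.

Consider each possible location of the prize voucher in turn.
If it is in locker 1 (prior 4/7): the attendant has 2 equally likely choices, so probability 1/2; weight (4/7)·(1/2) = 2/7.
If it is in locker 2 (prior 1/7): the attendant has no choice, probability 1; weight (1/7)·1 = 1/7.
If it is in locker 3 (prior 2/7): the attendant opened locker 3, so this case is ruled out; weight (2/7)·0 = 0.
The weights sum to 3/7.
So P(the prize voucher in locker 2 | the attendant opened locker 3) = (1/7) / (3/7) = 1/3.

1/3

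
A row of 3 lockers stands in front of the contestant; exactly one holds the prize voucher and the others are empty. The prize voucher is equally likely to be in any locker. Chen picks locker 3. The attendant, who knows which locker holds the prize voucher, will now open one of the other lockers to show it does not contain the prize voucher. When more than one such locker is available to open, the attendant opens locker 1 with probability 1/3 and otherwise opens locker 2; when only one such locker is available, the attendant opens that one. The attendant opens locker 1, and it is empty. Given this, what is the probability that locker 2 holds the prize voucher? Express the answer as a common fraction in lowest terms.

Apply Bayes' rule, conditioning on where the prize voucher actually is.
If it is in locker 1 (prior 1/3): the attendant opened locker 1, so this case is ruled out; weight (1/3)·0 = 0.
If it is in locker 2 (prior 1/3): only locker 1 is available, probability 1; weight (1/3)·1 = 1/3.
If it is in locker 3 (prior 1/3): locker 1 is available, opened with probability 1/3; weight (1/3)·(1/3) = 1/9.
The weights sum to 4/9.
So P(the prize voucher in locker 2 | the attendant opened locker 1) = (1/3) / (4/9) = 3/4.

3/4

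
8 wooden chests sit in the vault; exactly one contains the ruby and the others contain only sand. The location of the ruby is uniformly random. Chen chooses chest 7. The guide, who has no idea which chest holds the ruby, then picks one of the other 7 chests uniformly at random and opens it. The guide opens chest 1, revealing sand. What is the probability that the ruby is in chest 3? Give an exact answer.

Consider each possible location of the ruby in turn.
If it is in chest 1 (prior 1/8): the guide opened chest 1, so this case is ruled out; weight (1/8)·0 = 0.
If it is in any of chests 2, 3, 4, 5, 6, 7, and 8 (prior 1/8 each): the guide picks chest 1 with probability 1/7 regardless, and it is not the prize; weight (1/8)·(1/7) = 1/56 each.
The weights sum to 1/8.
So P(the ruby in chest 3 | the guide opened chest 1) = (1/56) / (1/8) = 1/7.

1/7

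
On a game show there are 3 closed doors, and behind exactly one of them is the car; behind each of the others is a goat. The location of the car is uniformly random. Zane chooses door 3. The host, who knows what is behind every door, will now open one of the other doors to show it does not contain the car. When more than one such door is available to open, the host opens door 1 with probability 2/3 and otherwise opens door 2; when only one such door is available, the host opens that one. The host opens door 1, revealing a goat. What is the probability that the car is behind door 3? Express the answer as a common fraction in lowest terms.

Apply Bayes' rule, conditioning on where the car actually is.
If it is behind door 1 (prior 1/3): the host opened door 1, so this case is ruled out; weight (1/3)·0 = 0.
If it is behind door 2 (prior 1/3): only door 1 is available, probability 1; weight (1/3)·1 = 1/3.
If it is behind door 3 (prior 1/3): door 1 is available, opened with probability 2/3; weight (1/3)·(2/3) = 2/9.
The weights sum to 5/9.
So P(the car behind door 3 | the host opened door 1) = (2/9) / (5/9) = 2/5.

2/5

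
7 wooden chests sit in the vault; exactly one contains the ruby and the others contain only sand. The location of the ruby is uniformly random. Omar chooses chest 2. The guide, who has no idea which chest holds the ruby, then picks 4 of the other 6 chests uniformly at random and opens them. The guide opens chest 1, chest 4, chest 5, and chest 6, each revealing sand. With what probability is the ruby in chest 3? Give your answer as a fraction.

1/3

Consider each possible location of the ruby in turn.
If it is in any of chests 1, 4, 5, and 6 (prior 1/7 each): that chest was opened and seen not to hold the prize — ruled out; weight (1/7)·0 = 0 each.
If it is in any of chests 2, 3, and 7 (prior 1/7 each): the guide picks exactly this set with probability 1/15 regardless, and none is the prize; weight (1/7)·(1/15) = 1/105 each.
The weights sum to 1/35.
So P(the ruby in chest 3 | the guide opened chest 1, chest 4, chest 5, and chest 6) = (1/105) / (1/35) = 1/3.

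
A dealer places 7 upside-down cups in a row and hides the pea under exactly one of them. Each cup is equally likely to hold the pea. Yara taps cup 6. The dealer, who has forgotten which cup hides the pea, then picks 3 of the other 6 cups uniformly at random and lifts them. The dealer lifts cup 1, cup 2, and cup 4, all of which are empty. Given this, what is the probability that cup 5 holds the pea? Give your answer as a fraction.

1/4

Apply Bayes' rule, conditioning on where the pea actually is.
If it is under any of cups 1, 2, and 4 (prior 1/7 each): that cup was opened and seen not to hold the prize — ruled out; weight (1/7)·0 = 0 each.
If it is under any of cups 3, 5, 6, and 7 (prior 1/7 each): the dealer picks exactly this set with probability 1/20 regardless, and none is the prize; weight (1/7)·(1/20) = 1/140 each.
The weights sum to 1/35.
So P(the pea under cup 5 | the dealer opened cup 1, cup 2, and cup 4) = (1/140) / (1/35) = 1/4.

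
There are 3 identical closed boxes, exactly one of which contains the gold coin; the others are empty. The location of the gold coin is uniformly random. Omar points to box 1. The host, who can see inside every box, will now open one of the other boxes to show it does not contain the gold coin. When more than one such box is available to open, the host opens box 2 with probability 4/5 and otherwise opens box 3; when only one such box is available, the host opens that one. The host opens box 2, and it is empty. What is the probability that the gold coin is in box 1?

Condition on the true location of the gold coin.
If it is in box 1 (prior 1/3): box 2 is available, opened with probability 4/5; weight (1/3)·(4/5) = 4/15.
If it is in box 2 (prior 1/3): the host opened box 2, so this case is ruled out; weight (1/3)·0 = 0.
If it is in box 3 (prior 1/3): only box 2 is available, probability 1; weight (1/3)·1 = 1/3.
The weights sum to 3/5.
So P(the gold coin in box 1 | the host opened box 2) = (4/15) / (3/5) = 4/9.

4/9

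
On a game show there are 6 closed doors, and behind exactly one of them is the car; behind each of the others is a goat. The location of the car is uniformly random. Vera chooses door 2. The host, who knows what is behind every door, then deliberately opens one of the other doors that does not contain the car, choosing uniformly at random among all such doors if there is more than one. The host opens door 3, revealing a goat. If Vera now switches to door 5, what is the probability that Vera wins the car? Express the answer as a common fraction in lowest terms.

Condition on the true location of the car.
If it is behind any of doors 1, 4, 5, and 6 (prior 1/6 each): the host has 4 equally likely choices, so probability 1/4; weight (1/6)·(1/4) = 1/24 each.
If it is behind door 2 (prior 1/6): the host has 5 equally likely choices, so probability 1/5; weight (1/6)·(1/5) = 1/30.
If it is behind door 3 (prior 1/6): the host opened door 3, so this case is ruled out; weight (1/6)·0 = 0.
The weights sum to 1/5.
So P(the car behind door 5 | the host opened door 3) = (1/24) / (1/5) = 5/24.

5/24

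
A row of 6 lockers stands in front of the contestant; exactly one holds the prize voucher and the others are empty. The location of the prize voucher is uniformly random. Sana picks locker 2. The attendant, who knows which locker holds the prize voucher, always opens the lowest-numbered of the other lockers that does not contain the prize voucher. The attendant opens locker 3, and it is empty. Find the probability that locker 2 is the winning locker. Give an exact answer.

0

Consider each possible location of the prize voucher in turn.
If it is in locker 1 (prior 1/6): locker 3 is the lowest-numbered option available, probability 1; weight (1/6)·1 = 1/6.
If it is in any of lockers 2, 4, 5, and 6 (prior 1/6 each): the attendant would have opened locker 1 instead, probability 0; weight (1/6)·0 = 0 each.
If it is in locker 3 (prior 1/6): the attendant opened locker 3, so this case is ruled out; weight (1/6)·0 = 0.
The weights sum to 1/6.
So P(the prize voucher in locker 2 | the attendant opened locker 3) = 0 / (1/6) = 0.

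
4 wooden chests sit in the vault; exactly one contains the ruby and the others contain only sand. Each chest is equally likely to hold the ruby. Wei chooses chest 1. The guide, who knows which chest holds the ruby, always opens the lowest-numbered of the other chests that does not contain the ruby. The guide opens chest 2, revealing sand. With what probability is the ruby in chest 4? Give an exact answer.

Consider each possible location of the ruby in turn.
If it is in any of chests 1, 3, and 4 (prior 1/4 each): chest 2 is the lowest-numbered option available, probability 1; weight (1/4)·1 = 1/4 each.
If it is in chest 2 (prior 1/4): the guide opened chest 2, so this case is ruled out; weight (1/4)·0 = 0.
The weights sum to 3/4.
So P(the ruby in chest 4 | the guide opened chest 2) = (1/4) / (3/4) = 1/3.

1/3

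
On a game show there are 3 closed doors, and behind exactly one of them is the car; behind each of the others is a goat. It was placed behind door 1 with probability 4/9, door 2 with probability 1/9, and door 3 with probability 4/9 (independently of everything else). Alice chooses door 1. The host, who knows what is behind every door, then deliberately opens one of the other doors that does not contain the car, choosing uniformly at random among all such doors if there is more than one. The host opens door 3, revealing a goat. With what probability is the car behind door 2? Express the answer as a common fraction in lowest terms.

Apply Bayes' rule, conditioning on where the car actually is.
If it is behind door 1 (prior 4/9): the host has 2 equally likely choices, so probability 1/2; weight (4/9)·(1/2) = 2/9.
If it is behind door 2 (prior 1/9): the host has no choice, probability 1; weight (1/9)·1 = 1/9.
If it is behind door 3 (prior 4/9): the host opened door 3, so this case is ruled out; weight (4/9)·0 = 0.
The weights sum to 1/3.
So P(the car behind door 2 | the host opened door 3) = (1/9) / (1/3) = 1/3.

1/3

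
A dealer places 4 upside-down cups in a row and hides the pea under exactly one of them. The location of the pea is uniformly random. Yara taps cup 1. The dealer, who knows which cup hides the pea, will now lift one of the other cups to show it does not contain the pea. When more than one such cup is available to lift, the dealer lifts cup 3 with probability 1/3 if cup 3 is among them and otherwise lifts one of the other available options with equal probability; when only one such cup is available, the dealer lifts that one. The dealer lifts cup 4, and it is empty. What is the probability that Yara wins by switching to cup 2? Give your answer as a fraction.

Condition on the true location of the pea.
If it is under cup 1 (prior 1/4): cup 3 is available but not opened; cup 4 gets probability (1 − 1/3)/2 = 1/3; weight (1/4)·(1/3) = 1/12.
If it is under cup 2 (prior 1/4): cup 3 is available but not opened, probability 2/3; weight (1/4)·(2/3) = 1/6.
If it is under cup 3 (prior 1/4): cup 3 holds the prize so is unavailable; the dealer chooses uniformly among the 2 others, probability 1/2; weight (1/4)·(1/2) = 1/8.
If it is under cup 4 (prior 1/4): the dealer opened cup 4, so this case is ruled out; weight (1/4)·0 = 0.
The weights sum to 3/8.
So P(the pea under cup 2 | the dealer opened cup 4) = (1/6) / (3/8) = 4/9.

4/9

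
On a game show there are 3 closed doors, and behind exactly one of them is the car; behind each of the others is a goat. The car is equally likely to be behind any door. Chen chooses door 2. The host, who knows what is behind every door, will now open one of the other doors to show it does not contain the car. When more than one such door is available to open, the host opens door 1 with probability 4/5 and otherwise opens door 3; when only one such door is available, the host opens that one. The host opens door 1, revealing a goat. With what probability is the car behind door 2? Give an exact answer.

Apply Bayes' rule, conditioning on where the car actually is.
If it is behind door 1 (prior 1/3): the host opened door 1, so this case is ruled out; weight (1/3)·0 = 0.
If it is behind door 2 (prior 1/3): door 1 is available, opened with probability 4/5; weight (1/3)·(4/5) = 4/15.
If it is behind door 3 (prior 1/3): only door 1 is available, probability 1; weight (1/3)·1 = 1/3.
The weights sum to 3/5.
So P(the car behind door 2 | the host opened door 1) = (4/15) / (3/5) = 4/9.

4/9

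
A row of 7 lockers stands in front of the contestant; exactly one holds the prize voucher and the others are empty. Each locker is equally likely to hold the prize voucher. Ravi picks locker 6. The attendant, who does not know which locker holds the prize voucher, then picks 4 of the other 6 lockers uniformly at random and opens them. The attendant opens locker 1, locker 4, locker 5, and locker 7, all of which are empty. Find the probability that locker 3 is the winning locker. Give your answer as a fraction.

Apply Bayes' rule, conditioning on where the prize voucher actually is.
If it is in any of lockers 1, 4, 5, and 7 (prior 1/7 each): that locker was opened and seen not to hold the prize — ruled out; weight (1/7)·0 = 0 each.
If it is in any of lockers 2, 3, and 6 (prior 1/7 each): the attendant picks exactly this set with probability 1/15 regardless, and none is the prize; weight (1/7)·(1/15) = 1/105 each.
The weights sum to 1/35.
So P(the prize voucher in locker 3 | the attendant opened locker 1, locker 4, locker 5, and locker 7) = (1/105) / (1/35) = 1/3.

1/3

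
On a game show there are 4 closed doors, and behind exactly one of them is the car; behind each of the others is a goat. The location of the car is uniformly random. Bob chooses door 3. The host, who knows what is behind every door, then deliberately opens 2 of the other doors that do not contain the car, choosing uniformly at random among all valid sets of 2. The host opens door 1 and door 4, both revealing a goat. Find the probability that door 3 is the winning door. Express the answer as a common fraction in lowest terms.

Consider each possible location of the car in turn.
If it is behind either of doors 1 and 4 (prior 1/4 each): that door was opened and seen not to hold the prize — ruled out; weight (1/4)·0 = 0 each.
If it is behind door 2 (prior 1/4): the host has no choice, probability 1; weight (1/4)·1 = 1/4.
If it is behind door 3 (prior 1/4): the host has 3 equally likely choices, so probability 1/3; weight (1/4)·(1/3) = 1/12.
The weights sum to 1/3.
So P(the car behind door 3 | the host opened door 1 and door 4) = (1/12) / (1/3) = 1/4.

1/4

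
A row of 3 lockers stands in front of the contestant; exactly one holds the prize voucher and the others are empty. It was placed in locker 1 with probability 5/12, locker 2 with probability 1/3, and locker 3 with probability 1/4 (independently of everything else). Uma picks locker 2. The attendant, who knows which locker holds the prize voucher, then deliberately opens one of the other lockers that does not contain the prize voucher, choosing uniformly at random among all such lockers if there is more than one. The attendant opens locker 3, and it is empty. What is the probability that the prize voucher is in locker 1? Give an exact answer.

Apply Bayes' rule, conditioning on where the prize voucher actually is.
If it is in locker 1 (prior 5/12): the attendant has no choice, probability 1; weight (5/12)·1 = 5/12.
If it is in locker 2 (prior 1/3): the attendant has 2 equally likely choices, so probability 1/2; weight (1/3)·(1/2) = 1/6.
If it is in locker 3 (prior 1/4): the attendant opened locker 3, so this case is ruled out; weight (1/4)·0 = 0.
The weights sum to 7/12.
So P(the prize voucher in locker 1 | the attendant opened locker 3) = (5/12) / (7/12) = 5/7.

5/7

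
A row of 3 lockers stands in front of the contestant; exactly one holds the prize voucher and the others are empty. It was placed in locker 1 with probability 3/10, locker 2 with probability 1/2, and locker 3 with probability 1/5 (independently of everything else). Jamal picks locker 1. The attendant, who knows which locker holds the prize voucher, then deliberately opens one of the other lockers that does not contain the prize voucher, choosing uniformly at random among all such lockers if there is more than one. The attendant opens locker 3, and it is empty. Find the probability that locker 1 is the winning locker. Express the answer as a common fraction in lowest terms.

Consider each possible location of the prize voucher in turn.
If it is in locker 1 (prior 3/10): the attendant has 2 equally likely choices, so probability 1/2; weight (3/10)·(1/2) = 3/20.
If it is in locker 2 (prior 1/2): the attendant has no choice, probability 1; weight (1/2)·1 = 1/2.
If it is in locker 3 (prior 1/5): the attendant opened locker 3, so this case is ruled out; weight (1/5)·0 = 0.
The weights sum to 13/20.
So P(the prize voucher in locker 1 | the attendant opened locker 3) = (3/20) / (13/20) = 3/13.

3/13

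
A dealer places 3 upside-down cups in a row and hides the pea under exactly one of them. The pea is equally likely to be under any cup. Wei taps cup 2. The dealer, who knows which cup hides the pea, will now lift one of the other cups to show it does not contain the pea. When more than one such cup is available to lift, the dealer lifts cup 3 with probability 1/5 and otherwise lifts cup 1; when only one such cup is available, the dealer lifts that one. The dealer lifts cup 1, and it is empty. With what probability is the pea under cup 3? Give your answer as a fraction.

5/9

Apply Bayes' rule, conditioning on where the pea actually is.
If it is under cup 1 (prior 1/3): the dealer opened cup 1, so this case is ruled out; weight (1/3)·0 = 0.
If it is under cup 2 (prior 1/3): cup 3 is available but not opened, probability 4/5; weight (1/3)·(4/5) = 4/15.
If it is under cup 3 (prior 1/3): only cup 1 is available, probability 1; weight (1/3)·1 = 1/3.
The weights sum to 3/5.
So P(the pea under cup 3 | the dealer opened cup 1) = (1/3) / (3/5) = 5/9.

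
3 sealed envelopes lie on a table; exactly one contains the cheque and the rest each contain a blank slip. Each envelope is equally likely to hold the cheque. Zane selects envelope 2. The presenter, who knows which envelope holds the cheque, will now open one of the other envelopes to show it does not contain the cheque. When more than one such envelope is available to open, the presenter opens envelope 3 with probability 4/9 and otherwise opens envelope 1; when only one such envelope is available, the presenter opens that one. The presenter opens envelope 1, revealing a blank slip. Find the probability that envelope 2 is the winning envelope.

5/14

Condition on the true location of the cheque.
If it is in envelope 1 (prior 1/3): the presenter opened envelope 1, so this case is ruled out; weight (1/3)·0 = 0.
If it is in envelope 2 (prior 1/3): envelope 3 is available but not opened, probability 5/9; weight (1/3)·(5/9) = 5/27.
If it is in envelope 3 (prior 1/3): only envelope 1 is available, probability 1; weight (1/3)·1 = 1/3.
The weights sum to 14/27.
So P(the cheque in envelope 2 | the presenter opened envelope 1) = (5/27) / (14/27) = 5/14.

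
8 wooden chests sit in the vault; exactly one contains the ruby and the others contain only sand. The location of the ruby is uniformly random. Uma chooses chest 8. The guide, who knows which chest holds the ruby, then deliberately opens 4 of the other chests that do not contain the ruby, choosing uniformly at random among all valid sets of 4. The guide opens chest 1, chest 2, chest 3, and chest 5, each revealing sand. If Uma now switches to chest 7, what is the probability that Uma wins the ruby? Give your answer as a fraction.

7/24

Condition on the true location of the ruby.
If it is in any of chests 1, 2, 3, and 5 (prior 1/8 each): that chest was opened and seen not to hold the prize — ruled out; weight (1/8)·0 = 0 each.
If it is in any of chests 4, 6, and 7 (prior 1/8 each): the guide has 15 equally likely choices, so probability 1/15; weight (1/8)·(1/15) = 1/120 each.
If it is in chest 8 (prior 1/8): the guide has 35 equally likely choices, so probability 1/35; weight (1/8)·(1/35) = 1/280.
The weights sum to 1/35.
So P(the ruby in chest 7 | the guide opened chest 1, chest 2, chest 3, and chest 5) = (1/120) / (1/35) = 7/24.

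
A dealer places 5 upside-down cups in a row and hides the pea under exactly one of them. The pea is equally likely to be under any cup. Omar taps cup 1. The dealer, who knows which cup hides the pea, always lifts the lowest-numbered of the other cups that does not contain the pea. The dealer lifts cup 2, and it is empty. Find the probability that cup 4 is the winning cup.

Condition on the true location of the pea.
If it is under any of cups 1, 3, 4, and 5 (prior 1/5 each): cup 2 is the lowest-numbered option available, probability 1; weight (1/5)·1 = 1/5 each.
If it is under cup 2 (prior 1/5): the dealer opened cup 2, so this case is ruled out; weight (1/5)·0 = 0.
The weights sum to 4/5.
So P(the pea under cup 4 | the dealer opened cup 2) = (1/5) / (4/5) = 1/4.

1/4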